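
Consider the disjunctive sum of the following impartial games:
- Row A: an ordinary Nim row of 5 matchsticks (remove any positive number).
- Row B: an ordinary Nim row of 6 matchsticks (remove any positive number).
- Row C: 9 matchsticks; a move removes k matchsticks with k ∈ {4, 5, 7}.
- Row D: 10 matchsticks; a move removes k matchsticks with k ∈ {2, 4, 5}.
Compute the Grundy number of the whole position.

Row A is a plain Nim row of size 5, so its Grundy value is 5.
Row B is a plain Nim row of size 6, so its Grundy value is 6.
Build the Grundy sequence for row C with g(k) = mex{g(k−s) : s ∈ {4, 5, 7}, s ≤ k}:
g(0) = mex{} = 0
g(1) = mex{} = 0
g(2) = mex{} = 0
g(3) = mex{} = 0
g(4) = mex{0} = 1
g(5) = mex{0} = 1
g(6) = mex{0} = 1
g(7) = mex{0} = 1
g(8) = mex{0,1} = 2
g(9) = mex{0,1} = 2
So g(9) = 2.
Grundy values for row D (subtraction set {2, 4, 5}):
k:     0  1  2  3  4  5  6  7  8  9 10
g(k):  0  0  1  1  2  2  3  0  0  1  1
So g(10) = 1.
By the Sprague-Grundy theorem, the Grundy value of a sum of independent games is the XOR of the component values.
Combined value = 5 XOR 6 XOR 2 XOR 1 = 0.

0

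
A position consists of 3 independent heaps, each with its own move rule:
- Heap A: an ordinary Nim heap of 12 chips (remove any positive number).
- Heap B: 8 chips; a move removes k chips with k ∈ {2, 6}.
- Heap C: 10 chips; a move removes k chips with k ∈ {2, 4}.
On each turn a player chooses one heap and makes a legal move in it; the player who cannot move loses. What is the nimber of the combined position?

14

Heap A is a plain Nim heap of size 12, so its Grundy value is 12.
Grundy values for heap B (subtraction set {2, 6}):
g(0) = mex{} = 0
g(1) = mex{} = 0
g(2) = mex{0} = 1
g(3) = mex{0} = 1
g(4) = mex{1} = 0
g(5) = mex{1} = 0
g(6) = mex{0} = 1
g(7) = mex{0} = 1
g(8) = mex{1} = 0
So g(8) = 0.
For heap C, compute g(0), g(1), … with moves {2, 4}:
g(0) = mex{} = 0
g(1) = mex{} = 0
g(2) = mex{0} = 1
g(3) = mex{0} = 1
g(4) = mex{0,1} = 2
g(5) = mex{0,1} = 2
g(6) = mex{1,2} = 0
g(7) = mex{1,2} = 0
g(8) = mex{0,2} = 1
g(9) = mex{0,2} = 1
g(10) = mex{0,1} = 2
So g(10) = 2.
The value of a disjunctive sum is the nim-sum of the parts.
Combined value = 12 ⊕ 0 ⊕ 2 = 14.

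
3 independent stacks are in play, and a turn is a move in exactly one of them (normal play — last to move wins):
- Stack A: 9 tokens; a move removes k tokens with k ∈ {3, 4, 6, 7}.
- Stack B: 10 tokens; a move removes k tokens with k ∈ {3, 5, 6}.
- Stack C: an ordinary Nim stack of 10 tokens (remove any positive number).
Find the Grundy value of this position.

9

Build the Grundy sequence for stack A with g(k) = mex{g(k−s) : s ∈ {3, 4, 6, 7}, s ≤ k}:
k:     0  1  2  3  4  5  6  7  8  9
g(k):  0  0  0  1  1  1  2  2  2  3
So g(9) = 3.
Build the Grundy sequence for stack B with g(k) = mex{g(k−s) : s ∈ {3, 5, 6}, s ≤ k}:
k:     0  1  2  3  4  5  6  7  8  9 10
g(k):  0  0  0  1  1  1  2  2  2  0  0
So g(10) = 0.
Stack C is a plain Nim stack of size 10, so its Grundy value is 10.
By the Sprague-Grundy theorem, the Grundy value of a sum of independent games is the XOR of the component values.
Combined value = 3 XOR 0 XOR 10 = 9.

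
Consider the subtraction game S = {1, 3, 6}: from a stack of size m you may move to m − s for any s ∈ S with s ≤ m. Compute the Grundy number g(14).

1

Compute g(0), g(1), … for moves {1, 3, 6}:
k:     0  1  2  3  4  5  6  7  8  9 10 11 12 13 14
g(k):  0  1  0  1  0  1  2  3  2  0  1  0  1  0  1
So g(14) = 1.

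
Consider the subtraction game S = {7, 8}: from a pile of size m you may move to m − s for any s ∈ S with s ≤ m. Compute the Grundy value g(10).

Grundy values for subtraction set {7, 8}:
g(0) = mex{} = 0
g(1) = mex{} = 0
g(2) = mex{} = 0
g(3) = mex{} = 0
g(4) = mex{} = 0
g(5) = mex{} = 0
g(6) = mex{} = 0
g(7) = mex{0} = 1
g(8) = mex{0} = 1
g(9) = mex{0} = 1
g(10) = mex{0} = 1
So g(10) = 1.

1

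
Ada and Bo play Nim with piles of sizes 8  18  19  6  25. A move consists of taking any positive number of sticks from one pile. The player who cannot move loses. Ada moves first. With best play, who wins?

Ada wins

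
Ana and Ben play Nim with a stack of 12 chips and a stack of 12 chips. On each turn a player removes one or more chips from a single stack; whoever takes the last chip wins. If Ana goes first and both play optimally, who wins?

Bitwise XOR of the heap sizes:
  1100  (12)
  1100  (12)
  ----
  0000  (0)
The nim-sum is 0, so this is a P-position: the player to move is in a losing position under optimal play; Ana is about to move from it and so loses — Ben wins.

Ben wins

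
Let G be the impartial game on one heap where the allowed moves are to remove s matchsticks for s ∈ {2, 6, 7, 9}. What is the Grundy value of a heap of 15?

0

Grundy values for subtraction set {2, 6, 7, 9}:
k:     0  1  2  3  4  5  6  7  8  9 10 11 12 13 14 15
g(k):  0  0  1  1  0  0  1  1  2  2  3  3  2  2  3  0
So g(15) = 0.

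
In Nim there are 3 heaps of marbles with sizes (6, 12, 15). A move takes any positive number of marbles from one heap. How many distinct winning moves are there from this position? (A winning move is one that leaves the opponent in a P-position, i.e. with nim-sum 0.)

3

Compute the nim-sum pairwise:
6 ^ 12 = 10
10 ^ 15 = 5
The overall nim-sum is X = 5. A heap of size p has a winning move iff p XOR X < p (reduce it to p XOR X).
  6: 6 XOR 5 = 3 < 6 — winning move (to 3).
  12: 12 XOR 5 = 9 < 12 — winning move (to 9).
  15: 15 XOR 5 = 10 < 15 — winning move (to 10).
That gives 3 winning moves.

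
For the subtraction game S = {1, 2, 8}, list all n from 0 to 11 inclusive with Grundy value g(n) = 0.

0, 3, 6, 9

Build the Grundy sequence with g(k) = mex{g(k−s) : s ∈ {1, 2, 8}, s ≤ k}:
k:     0  1  2  3  4  5  6  7  8  9 10 11
g(k):  0  1  2  0  1  2  0  1  2  0  1  2
The P-positions (g = 0) in 0..11 are 0, 3, 6, 9.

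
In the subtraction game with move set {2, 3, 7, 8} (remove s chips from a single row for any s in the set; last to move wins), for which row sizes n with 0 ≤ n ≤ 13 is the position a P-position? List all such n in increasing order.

0, 1, 5, 6, 10, 11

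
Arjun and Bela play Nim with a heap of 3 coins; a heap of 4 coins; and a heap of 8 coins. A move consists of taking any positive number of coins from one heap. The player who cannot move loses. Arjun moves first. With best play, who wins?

Arjun wins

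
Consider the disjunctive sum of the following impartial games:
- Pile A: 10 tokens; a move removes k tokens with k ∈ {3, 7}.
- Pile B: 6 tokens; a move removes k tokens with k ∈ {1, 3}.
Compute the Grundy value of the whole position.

0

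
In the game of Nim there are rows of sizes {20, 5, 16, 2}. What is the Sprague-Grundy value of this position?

3

Nim-sum: 20 XOR 5 XOR 16 XOR 2 = 3.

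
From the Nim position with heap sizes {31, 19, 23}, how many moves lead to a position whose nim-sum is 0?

3

Compute the nim-sum pairwise:
31 ^ 19 = 12
12 ^ 23 = 27
The overall nim-sum is X = 27. A heap of size p has a winning move iff p XOR X < p (reduce it to p XOR X).
  31: 31 XOR 27 = 4 < 31 — winning move (to 4).
  19: 19 XOR 27 = 8 < 19 — winning move (to 8).
  23: 23 XOR 27 = 12 < 23 — winning move (to 12).
That gives 3 winning moves.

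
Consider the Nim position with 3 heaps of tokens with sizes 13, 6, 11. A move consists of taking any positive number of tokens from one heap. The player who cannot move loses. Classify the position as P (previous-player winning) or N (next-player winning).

P-position

Compute the nim-sum pairwise:
13 XOR 6 = 11
11 XOR 11 = 0
The nim-sum is 0, so this is a P-position: the player to move is in a losing position under optimal play.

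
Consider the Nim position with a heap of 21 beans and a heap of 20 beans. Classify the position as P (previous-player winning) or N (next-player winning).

In binary:
  10101  (21)
  10100  (20)
  -----
  00001  (1)
The nim-sum is 1 ≠ 0, so this is an N-position: the player to move can win.

N-position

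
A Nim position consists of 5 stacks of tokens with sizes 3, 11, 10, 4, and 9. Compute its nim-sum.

Nim-sum: 3 ⊕ 11 ⊕ 10 ⊕ 4 ⊕ 9 = 15.

15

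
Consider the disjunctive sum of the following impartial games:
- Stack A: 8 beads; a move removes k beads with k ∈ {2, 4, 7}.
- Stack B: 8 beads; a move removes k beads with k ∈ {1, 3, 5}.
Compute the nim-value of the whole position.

1

Build the Grundy sequence for stack A with g(k) = mex{g(k−s) : s ∈ {2, 4, 7}, s ≤ k}:
g(0) = mex{} = 0
g(1) = mex{} = 0
g(2) = mex{0} = 1
g(3) = mex{0} = 1
g(4) = mex{0,1} = 2
g(5) = mex{0,1} = 2
g(6) = mex{1,2} = 0
g(7) = mex{0,1,2} = 3
g(8) = mex{0,2} = 1
So g(8) = 1.
Build the Grundy sequence for stack B with g(k) = mex{g(k−s) : s ∈ {1, 3, 5}, s ≤ k}:
g(0) = mex{} = 0
g(1) = mex{0} = 1
g(2) = mex{1} = 0
g(3) = mex{0} = 1
g(4) = mex{1} = 0
g(5) = mex{0} = 1
g(6) = mex{1} = 0
g(7) = mex{0} = 1
g(8) = mex{1} = 0
So g(8) = 0.
By the Sprague-Grundy theorem, the Grundy value of a sum of independent games is the XOR of the component values.
Combined value = 1 ⊕ 0 = 1.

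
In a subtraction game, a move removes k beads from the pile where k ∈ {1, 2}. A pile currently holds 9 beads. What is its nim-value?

0

Compute g(0), g(1), … for moves {1, 2}:
g(0) = mex{} = 0
g(1) = mex{0} = 1
g(2) = mex{0,1} = 2
g(3) = mex{1,2} = 0
g(4) = mex{0,2} = 1
g(5) = mex{0,1} = 2
g(6) = mex{1,2} = 0
g(7) = mex{0,2} = 1
g(8) = mex{0,1} = 2
g(9) = mex{1,2} = 0
So g(9) = 0.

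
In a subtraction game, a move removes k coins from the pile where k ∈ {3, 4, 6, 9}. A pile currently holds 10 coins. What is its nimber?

3

Compute g(0), g(1), … for moves {3, 4, 6, 9}:
k:     0  1  2  3  4  5  6  7  8  9 10
g(k):  0  0  0  1  1  1  2  2  2  3  3
So g(10) = 3.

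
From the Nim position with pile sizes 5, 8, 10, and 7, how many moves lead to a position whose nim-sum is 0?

In binary:
  0101  (5)
  1000  (8)
  1010  (10)
  0111  (7)
  ----
  0000  (0)
The nim-sum is already 0, so every move leaves a nonzero nim-sum — there are no winning moves.

0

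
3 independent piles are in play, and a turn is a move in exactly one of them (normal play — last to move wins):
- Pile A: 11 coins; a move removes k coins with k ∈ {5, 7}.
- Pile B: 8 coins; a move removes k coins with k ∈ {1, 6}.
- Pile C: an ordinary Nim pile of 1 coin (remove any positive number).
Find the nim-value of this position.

2

Build the Grundy sequence for pile A with g(k) = mex{g(k−s) : s ∈ {5, 7}, s ≤ k}:
k:     0  1  2  3  4  5  6  7  8  9 10 11
g(k):  0  0  0  0  0  1  1  1  1  1  2  2
So g(11) = 2.
Build the Grundy sequence for pile B with g(k) = mex{g(k−s) : s ∈ {1, 6}, s ≤ k}:
g(0) = mex{} = 0
g(1) = mex{0} = 1
g(2) = mex{1} = 0
g(3) = mex{0} = 1
g(4) = mex{1} = 0
g(5) = mex{0} = 1
g(6) = mex{0,1} = 2
g(7) = mex{1,2} = 0
g(8) = mex{0} = 1
So g(8) = 1.
Pile C is a plain Nim pile of size 1, so its Grundy value is 1.
The value of a disjunctive sum is the nim-sum of the parts.
Combined value = 2 ⊕ 1 ⊕ 1 = 2.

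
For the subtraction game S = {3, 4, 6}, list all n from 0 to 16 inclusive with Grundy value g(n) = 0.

Compute g(0), g(1), … for moves {3, 4, 6}:
k:     0  1  2  3  4  5  6  7  8  9 10 11 12 13 14 15 16
g(k):  0  0  0  1  1  1  2  2  2  0  0  0  1  1  1  2  2
The P-positions (g = 0) in 0..16 are 0, 1, 2, 9, 10, 11.

0, 1, 2, 9, 10, 11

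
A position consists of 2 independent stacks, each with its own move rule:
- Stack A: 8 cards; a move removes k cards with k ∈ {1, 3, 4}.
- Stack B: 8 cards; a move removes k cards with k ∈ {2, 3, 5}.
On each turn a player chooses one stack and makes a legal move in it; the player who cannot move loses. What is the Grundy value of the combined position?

1

Build the Grundy sequence for stack A with g(k) = mex{g(k−s) : s ∈ {1, 3, 4}, s ≤ k}:
k:     0  1  2  3  4  5  6  7  8
g(k):  0  1  0  1  2  3  2  0  1
So g(8) = 1.
Grundy values for stack B (subtraction set {2, 3, 5}):
g(0) = mex{} = 0
g(1) = mex{} = 0
g(2) = mex{0} = 1
g(3) = mex{0} = 1
g(4) = mex{0,1} = 2
g(5) = mex{0,1} = 2
g(6) = mex{0,1,2} = 3
g(7) = mex{1,2} = 0
g(8) = mex{1,2,3} = 0
So g(8) = 0.
The value of a disjunctive sum is the nim-sum of the parts.
Combined value = 1 XOR 0 = 1.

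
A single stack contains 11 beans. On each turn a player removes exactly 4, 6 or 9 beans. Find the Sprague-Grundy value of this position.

2

Build the Grundy sequence with g(k) = mex{g(k−s) : s ∈ {4, 6, 9}, s ≤ k}:
g(0) = mex{} = 0
g(1) = mex{} = 0
g(2) = mex{} = 0
g(3) = mex{} = 0
g(4) = mex{0} = 1
g(5) = mex{0} = 1
g(6) = mex{0} = 1
g(7) = mex{0} = 1
g(8) = mex{0,1} = 2
g(9) = mex{0,1} = 2
g(10) = mex{0,1} = 2
g(11) = mex{0,1} = 2
So g(11) = 2.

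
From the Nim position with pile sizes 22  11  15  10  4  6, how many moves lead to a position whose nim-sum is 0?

Nim-sum: 22 ^ 11 ^ 15 ^ 10 ^ 4 ^ 6 = 26.
The overall nim-sum is X = 26. A pile of size p has a winning move iff p XOR X < p (reduce it to p XOR X).
  22: 22 XOR 26 = 12 < 22 — winning move (to 12).
  11: 11 XOR 26 = 17 ≥ 11 — no move.
  15: 15 XOR 26 = 21 ≥ 15 — no move.
  10: 10 XOR 26 = 16 ≥ 10 — no move.
  4: 4 XOR 26 = 30 ≥ 4 — no move.
  6: 6 XOR 26 = 28 ≥ 6 — no move.
That gives 1 winning move.

1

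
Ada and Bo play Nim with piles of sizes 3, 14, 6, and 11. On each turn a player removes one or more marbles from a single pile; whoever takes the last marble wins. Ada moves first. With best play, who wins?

Compute the nim-sum pairwise:
3 ^ 14 = 13
13 ^ 6 = 11
11 ^ 11 = 0
The nim-sum is 0, so this is a P-position: the player to move is in a losing position under optimal play; Ada is about to move from it and so loses — Bo wins.

Bo wins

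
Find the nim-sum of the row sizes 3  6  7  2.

In binary:
  011  (3)
  110  (6)
  111  (7)
  010  (2)
  ---
  000  (0)

0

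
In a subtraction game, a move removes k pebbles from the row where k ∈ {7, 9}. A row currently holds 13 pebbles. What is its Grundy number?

1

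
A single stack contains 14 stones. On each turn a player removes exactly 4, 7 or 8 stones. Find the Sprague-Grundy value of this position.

0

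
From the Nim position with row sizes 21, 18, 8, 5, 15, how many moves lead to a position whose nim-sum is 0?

3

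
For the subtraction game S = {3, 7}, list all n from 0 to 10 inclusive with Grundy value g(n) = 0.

0, 1, 2, 6, 10

Build the Grundy sequence with g(k) = mex{g(k−s) : s ∈ {3, 7}, s ≤ k}:
g(0) = mex{} = 0
g(1) = mex{} = 0
g(2) = mex{} = 0
g(3) = mex{0} = 1
g(4) = mex{0} = 1
g(5) = mex{0} = 1
g(6) = mex{1} = 0
g(7) = mex{0,1} = 2
g(8) = mex{0,1} = 2
g(9) = mex{0} = 1
g(10) = mex{1,2} = 0
The P-positions (g = 0) in 0..10 are 0, 1, 2, 6, 10.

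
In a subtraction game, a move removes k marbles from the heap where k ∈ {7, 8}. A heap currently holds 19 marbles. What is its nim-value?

Build the Grundy sequence with g(k) = mex{g(k−s) : s ∈ {7, 8}, s ≤ k}:
k:     0  1  2  3  4  5  6  7  8  9 10 11 12 13 14 15 16 17 18 19
g(k):  0  0  0  0  0  0  0  1  1  1  1  1  1  1  2  0  0  0  0  0
So g(19) = 0.

0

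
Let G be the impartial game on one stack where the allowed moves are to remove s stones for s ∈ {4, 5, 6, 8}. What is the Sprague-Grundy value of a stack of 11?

Build the Grundy sequence with g(k) = mex{g(k−s) : s ∈ {4, 5, 6, 8}, s ≤ k}:
g(0) = mex{} = 0
g(1) = mex{} = 0
g(2) = mex{} = 0
g(3) = mex{} = 0
g(4) = mex{0} = 1
g(5) = mex{0} = 1
g(6) = mex{0} = 1
g(7) = mex{0} = 1
g(8) = mex{0,1} = 2
g(9) = mex{0,1} = 2
g(10) = mex{0,1} = 2
g(11) = mex{0,1} = 2
So g(11) = 2.

2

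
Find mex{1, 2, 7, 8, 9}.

0 is not in the set, so the mex is 0.

0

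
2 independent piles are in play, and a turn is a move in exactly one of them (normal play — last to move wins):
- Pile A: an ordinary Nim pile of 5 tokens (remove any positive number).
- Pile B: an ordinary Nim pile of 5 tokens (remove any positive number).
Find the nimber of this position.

0

Pile A is a plain Nim pile of size 5, so its Grundy value is 5.
Pile B is a plain Nim pile of size 5, so its Grundy value is 5.
The value of a disjunctive sum is the nim-sum of the parts.
Combined value = 5 XOR 5 = 0.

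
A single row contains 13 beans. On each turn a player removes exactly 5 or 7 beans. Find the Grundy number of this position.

0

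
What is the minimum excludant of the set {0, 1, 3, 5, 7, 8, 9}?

2

The values 0, 1 are all present; 2 is the first non-negative integer missing from the set.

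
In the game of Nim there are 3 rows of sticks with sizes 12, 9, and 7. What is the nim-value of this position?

Compute the nim-sum pairwise:
12 ^ 9 = 5
5 ^ 7 = 2

2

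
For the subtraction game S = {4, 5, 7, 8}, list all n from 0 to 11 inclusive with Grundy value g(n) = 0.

0, 1, 2, 3

Build the Grundy sequence with g(k) = mex{g(k−s) : s ∈ {4, 5, 7, 8}, s ≤ k}:
k:     0  1  2  3  4  5  6  7  8  9 10 11
g(k):  0  0  0  0  1  1  1  1  2  2  2  2
The P-positions (g = 0) in 0..11 are 0, 1, 2, 3.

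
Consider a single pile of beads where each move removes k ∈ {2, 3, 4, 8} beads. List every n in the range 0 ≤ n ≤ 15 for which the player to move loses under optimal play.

Compute g(0), g(1), … for moves {2, 3, 4, 8}:
k:     0  1  2  3  4  5  6  7  8  9 10 11 12 13 14 15
g(k):  0  0  1  1  2  2  0  0  1  1  2  2  0  0  1  1
The P-positions (g = 0) in 0..15 are 0, 1, 6, 7, 12, 13.

0, 1, 6, 7, 12, 13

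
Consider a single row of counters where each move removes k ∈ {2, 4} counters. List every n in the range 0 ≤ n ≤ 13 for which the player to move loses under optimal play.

Compute g(0), g(1), … for moves {2, 4}:
k:     0  1  2  3  4  5  6  7  8  9 10 11 12 13
g(k):  0  0  1  1  2  2  0  0  1  1  2  2  0  0
The P-positions (g = 0) in 0..13 are 0, 1, 6, 7, 12, 13.

0, 1, 6, 7, 12, 13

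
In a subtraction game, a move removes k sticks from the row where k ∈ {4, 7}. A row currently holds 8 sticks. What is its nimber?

2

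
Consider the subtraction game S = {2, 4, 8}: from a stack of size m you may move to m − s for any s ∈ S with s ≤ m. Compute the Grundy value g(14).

Build the Grundy sequence with g(k) = mex{g(k−s) : s ∈ {2, 4, 8}, s ≤ k}:
k:     0  1  2  3  4  5  6  7  8  9 10 11 12 13 14
g(k):  0  0  1  1  2  2  0  0  1  1  2  2  0  0  1
So g(14) = 1.

1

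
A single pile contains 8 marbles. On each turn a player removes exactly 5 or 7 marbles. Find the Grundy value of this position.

Compute g(0), g(1), … for moves {5, 7}:
g(0) = mex{} = 0
g(1) = mex{} = 0
g(2) = mex{} = 0
g(3) = mex{} = 0
g(4) = mex{} = 0
g(5) = mex{0} = 1
g(6) = mex{0} = 1
g(7) = mex{0} = 1
g(8) = mex{0} = 1
So g(8) = 1.

1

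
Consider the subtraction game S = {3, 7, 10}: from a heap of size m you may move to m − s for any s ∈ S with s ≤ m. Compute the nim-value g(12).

2

Build the Grundy sequence with g(k) = mex{g(k−s) : s ∈ {3, 7, 10}, s ≤ k}:
k:     0  1  2  3  4  5  6  7  8  9 10 11 12
g(k):  0  0  0  1  1  1  0  2  2  1  3  3  2
So g(12) = 2.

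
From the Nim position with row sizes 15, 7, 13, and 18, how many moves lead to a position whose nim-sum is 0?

Compute the nim-sum pairwise:
15 ⊕ 7 = 8
8 ⊕ 13 = 5
5 ⊕ 18 = 23
The overall nim-sum is X = 23. A row of size p has a winning move iff p XOR X < p (reduce it to p XOR X).
  15: 15 XOR 23 = 24 ≥ 15 — no move.
  7: 7 XOR 23 = 16 ≥ 7 — no move.
  13: 13 XOR 23 = 26 ≥ 13 — no move.
  18: 18 XOR 23 = 5 < 18 — winning move (to 5).
That gives 1 winning move.

1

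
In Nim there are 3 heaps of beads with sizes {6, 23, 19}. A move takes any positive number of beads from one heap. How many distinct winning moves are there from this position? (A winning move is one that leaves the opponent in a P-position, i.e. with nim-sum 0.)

Write each in binary and XOR column by column:
  00110  (6)
  10111  (23)
  10011  (19)
  -----
  00010  (2)
The overall nim-sum is X = 2. A heap of size p has a winning move iff p XOR X < p (reduce it to p XOR X).
  6: 6 XOR 2 = 4 < 6 — winning move (to 4).
  23: 23 XOR 2 = 21 < 23 — winning move (to 21).
  19: 19 XOR 2 = 17 < 19 — winning move (to 17).
That gives 3 winning moves.

3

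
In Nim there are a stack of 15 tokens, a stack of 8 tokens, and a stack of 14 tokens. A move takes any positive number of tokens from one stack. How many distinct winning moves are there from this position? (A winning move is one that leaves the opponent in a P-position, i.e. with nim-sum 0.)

3

In binary:
  1111  (15)
  1000  (8)
  1110  (14)
  ----
  1001  (9)
The overall nim-sum is X = 9. A stack of size p has a winning move iff p XOR X < p (reduce it to p XOR X).
  15: 15 XOR 9 = 6 < 15 — winning move (to 6).
  8: 8 XOR 9 = 1 < 8 — winning move (to 1).
  14: 14 XOR 9 = 7 < 14 — winning move (to 7).
That gives 3 winning moves.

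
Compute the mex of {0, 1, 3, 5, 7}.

2

The values 0, 1 are all present; 2 is the first non-negative integer missing from the set.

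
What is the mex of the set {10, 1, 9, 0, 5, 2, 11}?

The values 0, 1, 2 are all present; 3 is the first non-negative integer missing from the set.

3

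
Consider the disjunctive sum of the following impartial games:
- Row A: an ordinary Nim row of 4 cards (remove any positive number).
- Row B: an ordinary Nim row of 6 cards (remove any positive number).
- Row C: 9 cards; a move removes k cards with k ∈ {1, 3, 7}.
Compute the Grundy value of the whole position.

3

Row A is a plain Nim row of size 4, so its Grundy value is 4.
Row B is a plain Nim row of size 6, so its Grundy value is 6.
Build the Grundy sequence for row C with g(k) = mex{g(k−s) : s ∈ {1, 3, 7}, s ≤ k}:
g(0) = mex{} = 0
g(1) = mex{0} = 1
g(2) = mex{1} = 0
g(3) = mex{0} = 1
g(4) = mex{1} = 0
g(5) = mex{0} = 1
g(6) = mex{1} = 0
g(7) = mex{0} = 1
g(8) = mex{1} = 0
g(9) = mex{0} = 1
So g(9) = 1.
By the Sprague-Grundy theorem, the Grundy value of a sum of independent games is the XOR of the component values.
Combined value = 4 XOR 6 XOR 1 = 3.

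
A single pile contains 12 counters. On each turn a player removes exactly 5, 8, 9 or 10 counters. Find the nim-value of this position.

Build the Grundy sequence with g(k) = mex{g(k−s) : s ∈ {5, 8, 9, 10}, s ≤ k}:
k:     0  1  2  3  4  5  6  7  8  9 10 11 12
g(k):  0  0  0  0  0  1  1  1  1  1  2  2  2
So g(12) = 2.

2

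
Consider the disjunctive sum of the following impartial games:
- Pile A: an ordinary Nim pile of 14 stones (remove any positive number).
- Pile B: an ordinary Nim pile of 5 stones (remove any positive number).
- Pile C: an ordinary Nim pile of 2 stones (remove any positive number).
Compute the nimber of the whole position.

9

Pile A is a plain Nim pile of size 14, so its Grundy value is 14.
Pile B is a plain Nim pile of size 5, so its Grundy value is 5.
Pile C is a plain Nim pile of size 2, so its Grundy value is 2.
By the Sprague-Grundy theorem, the Grundy value of a sum of independent games is the XOR of the component values.
Combined value = 14 ⊕ 5 ⊕ 2 = 9.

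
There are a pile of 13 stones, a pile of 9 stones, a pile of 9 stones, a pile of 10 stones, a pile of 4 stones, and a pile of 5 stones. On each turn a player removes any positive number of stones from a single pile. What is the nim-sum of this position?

Compute the nim-sum pairwise:
13 ⊕ 9 = 4
4 ⊕ 9 = 13
13 ⊕ 10 = 7
7 ⊕ 4 = 3
3 ⊕ 5 = 6

6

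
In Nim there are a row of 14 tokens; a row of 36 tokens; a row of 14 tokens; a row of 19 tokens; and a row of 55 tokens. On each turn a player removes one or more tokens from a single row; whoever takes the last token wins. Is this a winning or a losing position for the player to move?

Losing position

In binary:
  001110  (14)
  100100  (36)
  001110  (14)
  010011  (19)
  110111  (55)
  ------
  000000  (0)
The nim-sum is 0, so this is a P-position: the player to move is in a losing position under optimal play.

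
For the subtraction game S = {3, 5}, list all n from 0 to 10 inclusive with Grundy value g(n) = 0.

0, 1, 2, 8, 9, 10

Build the Grundy sequence with g(k) = mex{g(k−s) : s ∈ {3, 5}, s ≤ k}:
g(0) = mex{} = 0
g(1) = mex{} = 0
g(2) = mex{} = 0
g(3) = mex{0} = 1
g(4) = mex{0} = 1
g(5) = mex{0} = 1
g(6) = mex{0,1} = 2
g(7) = mex{0,1} = 2
g(8) = mex{1} = 0
g(9) = mex{1,2} = 0
g(10) = mex{1,2} = 0
The P-positions (g = 0) in 0..10 are 0, 1, 2, 8, 9, 10.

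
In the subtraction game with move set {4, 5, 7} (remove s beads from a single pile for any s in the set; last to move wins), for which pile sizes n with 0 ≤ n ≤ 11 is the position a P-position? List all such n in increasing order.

Grundy values for subtraction set {4, 5, 7}:
g(0) = mex{} = 0
g(1) = mex{} = 0
g(2) = mex{} = 0
g(3) = mex{} = 0
g(4) = mex{0} = 1
g(5) = mex{0} = 1
g(6) = mex{0} = 1
g(7) = mex{0} = 1
g(8) = mex{0,1} = 2
g(9) = mex{0,1} = 2
g(10) = mex{0,1} = 2
g(11) = mex{1} = 0
The P-positions (g = 0) in 0..11 are 0, 1, 2, 3, 11.

0, 1, 2, 3, 11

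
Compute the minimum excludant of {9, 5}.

0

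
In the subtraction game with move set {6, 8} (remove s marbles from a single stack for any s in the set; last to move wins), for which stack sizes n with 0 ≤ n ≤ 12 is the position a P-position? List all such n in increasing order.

0, 1, 2, 3, 4, 5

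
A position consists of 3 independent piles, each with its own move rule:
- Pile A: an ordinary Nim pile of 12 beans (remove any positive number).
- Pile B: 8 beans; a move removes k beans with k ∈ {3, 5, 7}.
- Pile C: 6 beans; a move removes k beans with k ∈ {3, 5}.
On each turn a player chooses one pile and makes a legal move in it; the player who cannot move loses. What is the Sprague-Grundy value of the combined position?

12

Pile A is a plain Nim pile of size 12, so its Grundy value is 12.
Build the Grundy sequence for pile B with g(k) = mex{g(k−s) : s ∈ {3, 5, 7}, s ≤ k}:
k:     0  1  2  3  4  5  6  7  8
g(k):  0  0  0  1  1  1  2  2  2
So g(8) = 2.
Grundy values for pile C (subtraction set {3, 5}):
g(0) = mex{} = 0
g(1) = mex{} = 0
g(2) = mex{} = 0
g(3) = mex{0} = 1
g(4) = mex{0} = 1
g(5) = mex{0} = 1
g(6) = mex{0,1} = 2
So g(6) = 2.
By the Sprague-Grundy theorem, the Grundy value of a sum of independent games is the XOR of the component values.
Combined value = 12 ⊕ 2 ⊕ 2 = 12.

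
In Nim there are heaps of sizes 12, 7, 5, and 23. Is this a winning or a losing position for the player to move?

Winning position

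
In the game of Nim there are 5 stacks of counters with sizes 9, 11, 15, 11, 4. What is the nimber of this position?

2

Compute the nim-sum pairwise:
9 ⊕ 11 = 2
2 ⊕ 15 = 13
13 ⊕ 11 = 6
6 ⊕ 4 = 2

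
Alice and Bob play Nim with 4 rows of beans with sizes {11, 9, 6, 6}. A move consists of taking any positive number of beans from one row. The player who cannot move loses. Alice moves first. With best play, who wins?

Alice wins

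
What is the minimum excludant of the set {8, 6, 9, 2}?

0

0 is not in the set, so the mex is 0.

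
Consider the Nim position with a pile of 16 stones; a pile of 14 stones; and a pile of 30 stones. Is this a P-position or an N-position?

Nim-sum: 16 ⊕ 14 ⊕ 30 = 0.
The nim-sum is 0, so this is a P-position: the player to move is in a losing position under optimal play.

P-position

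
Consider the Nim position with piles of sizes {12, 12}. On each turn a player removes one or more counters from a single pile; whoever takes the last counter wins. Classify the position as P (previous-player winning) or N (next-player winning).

Compute the nim-sum pairwise:
12 XOR 12 = 0
The nim-sum is 0, so this is a P-position: the player to move is in a losing position under optimal play.

P-position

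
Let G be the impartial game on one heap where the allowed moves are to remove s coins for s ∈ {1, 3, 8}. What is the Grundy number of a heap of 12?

Build the Grundy sequence with g(k) = mex{g(k−s) : s ∈ {1, 3, 8}, s ≤ k}:
g(0) = mex{} = 0
g(1) = mex{0} = 1
g(2) = mex{1} = 0
g(3) = mex{0} = 1
g(4) = mex{1} = 0
g(5) = mex{0} = 1
g(6) = mex{1} = 0
g(7) = mex{0} = 1
g(8) = mex{0,1} = 2
g(9) = mex{0,1,2} = 3
g(10) = mex{0,1,3} = 2
g(11) = mex{1,2} = 0
g(12) = mex{0,3} = 1
So g(12) = 1.

1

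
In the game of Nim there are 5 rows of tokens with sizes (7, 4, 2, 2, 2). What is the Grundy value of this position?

1

In binary:
  111  (7)
  100  (4)
  010  (2)
  010  (2)
  010  (2)
  ---
  001  (1)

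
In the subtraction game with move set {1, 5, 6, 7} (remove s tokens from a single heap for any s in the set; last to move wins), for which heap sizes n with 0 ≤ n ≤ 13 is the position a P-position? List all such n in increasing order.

0, 2, 4, 12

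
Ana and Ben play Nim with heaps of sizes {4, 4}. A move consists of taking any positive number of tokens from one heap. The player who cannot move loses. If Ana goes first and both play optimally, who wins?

Ben wins

Nim-sum: 4 ⊕ 4 = 0.
The nim-sum is 0, so this is a P-position: the player to move is in a losing position under optimal play; Ana is about to move from it and so loses — Ben wins.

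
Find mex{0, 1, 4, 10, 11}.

2

The values 0, 1 are all present; 2 is the first non-negative integer missing from the set.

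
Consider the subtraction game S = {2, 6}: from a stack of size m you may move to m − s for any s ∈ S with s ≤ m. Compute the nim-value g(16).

0

Grundy values for subtraction set {2, 6}:
k:     0  1  2  3  4  5  6  7  8  9 10 11 12 13 14 15 16
g(k):  0  0  1  1  0  0  1  1  0  0  1  1  0  0  1  1  0
So g(16) = 0.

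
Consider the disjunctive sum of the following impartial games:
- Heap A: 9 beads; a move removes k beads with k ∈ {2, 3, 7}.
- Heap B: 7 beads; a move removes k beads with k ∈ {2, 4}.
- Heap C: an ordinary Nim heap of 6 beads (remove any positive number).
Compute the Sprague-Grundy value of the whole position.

Build the Grundy sequence for heap A with g(k) = mex{g(k−s) : s ∈ {2, 3, 7}, s ≤ k}:
g(0) = mex{} = 0
g(1) = mex{} = 0
g(2) = mex{0} = 1
g(3) = mex{0} = 1
g(4) = mex{0,1} = 2
g(5) = mex{1} = 0
g(6) = mex{1,2} = 0
g(7) = mex{0,2} = 1
g(8) = mex{0} = 1
g(9) = mex{0,1} = 2
So g(9) = 2.
Build the Grundy sequence for heap B with g(k) = mex{g(k−s) : s ∈ {2, 4}, s ≤ k}:
g(0) = mex{} = 0
g(1) = mex{} = 0
g(2) = mex{0} = 1
g(3) = mex{0} = 1
g(4) = mex{0,1} = 2
g(5) = mex{0,1} = 2
g(6) = mex{1,2} = 0
g(7) = mex{1,2} = 0
So g(7) = 0.
Heap C is a plain Nim heap of size 6, so its Grundy value is 6.
The value of a disjunctive sum is the nim-sum of the parts.
Combined value = 2 XOR 0 XOR 6 = 4.

4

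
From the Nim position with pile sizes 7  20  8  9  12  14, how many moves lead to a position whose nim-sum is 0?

1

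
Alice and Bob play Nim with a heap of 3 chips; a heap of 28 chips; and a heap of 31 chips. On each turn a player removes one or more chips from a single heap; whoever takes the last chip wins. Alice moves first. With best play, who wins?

Bob wins

Write each in binary and XOR column by column:
  00011  (3)
  11100  (28)
  11111  (31)
  -----
  00000  (0)
The nim-sum is 0, so this is a P-position: the player to move is in a losing position under optimal play; Alice is about to move from it and so loses — Bob wins.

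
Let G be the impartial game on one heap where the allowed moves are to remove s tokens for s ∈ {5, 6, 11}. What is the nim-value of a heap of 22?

Build the Grundy sequence with g(k) = mex{g(k−s) : s ∈ {5, 6, 11}, s ≤ k}:
k:     0  1  2  3  4  5  6  7  8  9 10 11 12 13 14 15 16 17 18 19 20 21 22
g(k):  0  0  0  0  0  1  1  1  1  1  2  2  2  2  2  3  0  0  0  0  0  1  1
So g(22) = 1.

1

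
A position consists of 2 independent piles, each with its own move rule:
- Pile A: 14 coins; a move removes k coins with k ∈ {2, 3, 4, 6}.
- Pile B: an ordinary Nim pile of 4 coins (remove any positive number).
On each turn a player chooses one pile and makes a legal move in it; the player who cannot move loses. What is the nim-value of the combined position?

Build the Grundy sequence for pile A with g(k) = mex{g(k−s) : s ∈ {2, 3, 4, 6}, s ≤ k}:
k:     0  1  2  3  4  5  6  7  8  9 10 11 12 13 14
g(k):  0  0  1  1  2  2  3  3  0  0  1  1  2  2  3
So g(14) = 3.
Pile B is a plain Nim pile of size 4, so its Grundy value is 4.
The value of a disjunctive sum is the nim-sum of the parts.
Combined value = 3 XOR 4 = 7.

7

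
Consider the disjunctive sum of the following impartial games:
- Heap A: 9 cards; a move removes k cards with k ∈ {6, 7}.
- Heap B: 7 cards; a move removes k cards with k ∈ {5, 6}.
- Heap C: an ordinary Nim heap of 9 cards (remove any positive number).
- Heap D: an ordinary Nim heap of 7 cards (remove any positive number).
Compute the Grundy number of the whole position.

Grundy values for heap A (subtraction set {6, 7}):
g(0) = mex{} = 0
g(1) = mex{} = 0
g(2) = mex{} = 0
g(3) = mex{} = 0
g(4) = mex{} = 0
g(5) = mex{} = 0
g(6) = mex{0} = 1
g(7) = mex{0} = 1
g(8) = mex{0} = 1
g(9) = mex{0} = 1
So g(9) = 1.
Build the Grundy sequence for heap B with g(k) = mex{g(k−s) : s ∈ {5, 6}, s ≤ k}:
g(0) = mex{} = 0
g(1) = mex{} = 0
g(2) = mex{} = 0
g(3) = mex{} = 0
g(4) = mex{} = 0
g(5) = mex{0} = 1
g(6) = mex{0} = 1
g(7) = mex{0} = 1
So g(7) = 1.
Heap C is a plain Nim heap of size 9, so its Grundy value is 9.
Heap D is a plain Nim heap of size 7, so its Grundy value is 7.
The value of a disjunctive sum is the nim-sum of the parts.
Combined value = 1 ⊕ 1 ⊕ 9 ⊕ 7 = 14.

14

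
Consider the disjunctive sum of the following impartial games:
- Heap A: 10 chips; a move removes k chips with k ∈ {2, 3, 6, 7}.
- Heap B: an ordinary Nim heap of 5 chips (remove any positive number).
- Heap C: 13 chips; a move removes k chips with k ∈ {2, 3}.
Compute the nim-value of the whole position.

For heap A, compute g(0), g(1), … with moves {2, 3, 6, 7}:
g(0) = mex{} = 0
g(1) = mex{} = 0
g(2) = mex{0} = 1
g(3) = mex{0} = 1
g(4) = mex{0,1} = 2
g(5) = mex{1} = 0
g(6) = mex{0,1,2} = 3
g(7) = mex{0,2} = 1
g(8) = mex{0,1,3} = 2
g(9) = mex{1,3} = 0
g(10) = mex{1,2} = 0
So g(10) = 0.
Heap B is a plain Nim heap of size 5, so its Grundy value is 5.
For heap C, compute g(0), g(1), … with moves {2, 3}:
k:     0  1  2  3  4  5  6  7  8  9 10 11 12 13
g(k):  0  0  1  1  2  0  0  1  1  2  0  0  1  1
So g(13) = 1.
The value of a disjunctive sum is the nim-sum of the parts.
Combined value = 0 XOR 5 XOR 1 = 4.

4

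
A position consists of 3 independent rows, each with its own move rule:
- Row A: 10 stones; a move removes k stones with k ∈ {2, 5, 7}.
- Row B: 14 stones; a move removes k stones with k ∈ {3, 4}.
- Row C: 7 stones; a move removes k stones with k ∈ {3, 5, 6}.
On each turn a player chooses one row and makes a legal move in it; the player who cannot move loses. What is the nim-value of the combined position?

2

For row A, compute g(0), g(1), … with moves {2, 5, 7}:
k:     0  1  2  3  4  5  6  7  8  9 10
g(k):  0  0  1  1  0  2  1  3  2  2  0
So g(10) = 0.
Build the Grundy sequence for row B with g(k) = mex{g(k−s) : s ∈ {3, 4}, s ≤ k}:
g(0) = mex{} = 0
g(1) = mex{} = 0
g(2) = mex{} = 0
g(3) = mex{0} = 1
g(4) = mex{0} = 1
g(5) = mex{0} = 1
g(6) = mex{0,1} = 2
g(7) = mex{1} = 0
g(8) = mex{1} = 0
g(9) = mex{1,2} = 0
g(10) = mex{0,2} = 1
g(11) = mex{0} = 1
g(12) = mex{0} = 1
g(13) = mex{0,1} = 2
g(14) = mex{1} = 0
So g(14) = 0.
For row C, compute g(0), g(1), … with moves {3, 5, 6}:
g(0) = mex{} = 0
g(1) = mex{} = 0
g(2) = mex{} = 0
g(3) = mex{0} = 1
g(4) = mex{0} = 1
g(5) = mex{0} = 1
g(6) = mex{0,1} = 2
g(7) = mex{0,1} = 2
So g(7) = 2.
By the Sprague-Grundy theorem, the Grundy value of a sum of independent games is the XOR of the component values.
Combined value = 0 XOR 0 XOR 2 = 2.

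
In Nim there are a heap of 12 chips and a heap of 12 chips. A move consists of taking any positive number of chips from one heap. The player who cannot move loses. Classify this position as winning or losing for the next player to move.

Losing position

In binary:
  1100  (12)
  1100  (12)
  ----
  0000  (0)
The nim-sum is 0, so this is a P-position: the player to move is in a losing position under optimal play.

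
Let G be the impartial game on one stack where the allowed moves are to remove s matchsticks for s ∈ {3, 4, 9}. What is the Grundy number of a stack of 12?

2

Grundy values for subtraction set {3, 4, 9}:
k:     0  1  2  3  4  5  6  7  8  9 10 11 12
g(k):  0  0  0  1  1  1  2  0  0  3  1  1  2
So g(12) = 2.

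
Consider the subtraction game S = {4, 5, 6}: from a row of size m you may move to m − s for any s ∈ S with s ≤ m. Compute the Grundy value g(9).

Build the Grundy sequence with g(k) = mex{g(k−s) : s ∈ {4, 5, 6}, s ≤ k}:
k:     0  1  2  3  4  5  6  7  8  9
g(k):  0  0  0  0  1  1  1  1  2  2
So g(9) = 2.

2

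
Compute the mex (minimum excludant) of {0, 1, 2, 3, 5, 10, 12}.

4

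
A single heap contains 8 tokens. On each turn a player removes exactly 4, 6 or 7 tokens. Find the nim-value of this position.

Build the Grundy sequence with g(k) = mex{g(k−s) : s ∈ {4, 6, 7}, s ≤ k}:
k:     0  1  2  3  4  5  6  7  8
g(k):  0  0  0  0  1  1  1  1  2
So g(8) = 2.

2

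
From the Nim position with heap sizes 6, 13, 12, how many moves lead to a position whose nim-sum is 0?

Compute the nim-sum pairwise:
6 XOR 13 = 11
11 XOR 12 = 7
The overall nim-sum is X = 7. A heap of size p has a winning move iff p XOR X < p (reduce it to p XOR X).
  6: 6 XOR 7 = 1 < 6 — winning move (to 1).
  13: 13 XOR 7 = 10 < 13 — winning move (to 10).
  12: 12 XOR 7 = 11 < 12 — winning move (to 11).
That gives 3 winning moves.

3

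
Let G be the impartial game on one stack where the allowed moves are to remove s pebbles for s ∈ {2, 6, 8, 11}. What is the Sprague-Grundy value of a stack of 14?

0

Grundy values for subtraction set {2, 6, 8, 11}:
g(0) = mex{} = 0
g(1) = mex{} = 0
g(2) = mex{0} = 1
g(3) = mex{0} = 1
g(4) = mex{1} = 0
g(5) = mex{1} = 0
g(6) = mex{0} = 1
g(7) = mex{0} = 1
g(8) = mex{0,1} = 2
g(9) = mex{0,1} = 2
g(10) = mex{0,1,2} = 3
g(11) = mex{0,1,2} = 3
g(12) = mex{0,1,3} = 2
g(13) = mex{0,1,3} = 2
g(14) = mex{1,2} = 0
So g(14) = 0.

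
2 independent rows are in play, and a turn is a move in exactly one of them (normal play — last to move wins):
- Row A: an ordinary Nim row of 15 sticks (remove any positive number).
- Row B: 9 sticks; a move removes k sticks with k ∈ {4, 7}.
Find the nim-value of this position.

Row A is a plain Nim row of size 15, so its Grundy value is 15.
Grundy values for row B (subtraction set {4, 7}):
g(0) = mex{} = 0
g(1) = mex{} = 0
g(2) = mex{} = 0
g(3) = mex{} = 0
g(4) = mex{0} = 1
g(5) = mex{0} = 1
g(6) = mex{0} = 1
g(7) = mex{0} = 1
g(8) = mex{0,1} = 2
g(9) = mex{0,1} = 2
So g(9) = 2.
The value of a disjunctive sum is the nim-sum of the parts.
Combined value = 15 ⊕ 2 = 13.

13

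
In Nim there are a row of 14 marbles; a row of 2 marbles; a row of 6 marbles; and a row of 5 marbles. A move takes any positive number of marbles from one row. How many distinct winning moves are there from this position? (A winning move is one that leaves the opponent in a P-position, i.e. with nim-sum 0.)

1

Nim-sum: 14 XOR 2 XOR 6 XOR 5 = 15.
The overall nim-sum is X = 15. A row of size p has a winning move iff p XOR X < p (reduce it to p XOR X).
  14: 14 XOR 15 = 1 < 14 — winning move (to 1).
  2: 2 XOR 15 = 13 ≥ 2 — no move.
  6: 6 XOR 15 = 9 ≥ 6 — no move.
  5: 5 XOR 15 = 10 ≥ 5 — no move.
That gives 1 winning move.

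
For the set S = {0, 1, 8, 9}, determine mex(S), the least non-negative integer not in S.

2

The values 0, 1 are all present; 2 is the first non-negative integer missing from the set.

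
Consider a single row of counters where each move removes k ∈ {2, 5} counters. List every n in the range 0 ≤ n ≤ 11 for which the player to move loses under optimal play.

0, 1, 4, 7, 8, 11

Compute g(0), g(1), … for moves {2, 5}:
k:     0  1  2  3  4  5  6  7  8  9 10 11
g(k):  0  0  1  1  0  2  1  0  0  1  1  0
The P-positions (g = 0) in 0..11 are 0, 1, 4, 7, 8, 11.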